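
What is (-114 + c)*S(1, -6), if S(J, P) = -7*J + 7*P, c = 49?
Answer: 3185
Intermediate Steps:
(-114 + c)*S(1, -6) = (-114 + 49)*(-7*1 + 7*(-6)) = -65*(-7 - 42) = -65*(-49) = 3185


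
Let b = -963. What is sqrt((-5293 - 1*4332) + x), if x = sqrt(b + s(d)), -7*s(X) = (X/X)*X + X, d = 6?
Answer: sqrt(-471625 + 7*I*sqrt(47271))/7 ≈ 0.1583 + 98.107*I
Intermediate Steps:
s(X) = -2*X/7 (s(X) = -((X/X)*X + X)/7 = -(1*X + X)/7 = -(X + X)/7 = -2*X/7)
x = I*sqrt(47271)/7 (x = sqrt(-963 - 2/7*6) = sqrt(-963 - 12/7) = sqrt(-6753/7) = I*sqrt(47271)/7 ≈ 31.06*I)
sqrt((-5293 - 1*4332) + x) = sqrt((-5293 - 1*4332) + I*sqrt(47271)/7) = sqrt((-5293 - 4332) + I*sqrt(47271)/7) = sqrt(-9625 + I*sqrt(47271)/7)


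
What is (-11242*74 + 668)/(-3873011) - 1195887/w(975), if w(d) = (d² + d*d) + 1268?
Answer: -3050234443437/7368473141698 ≈ -0.41396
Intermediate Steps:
w(d) = 1268 + 2*d² (w(d) = (d² + d²) + 1268 = 2*d² + 1268 = 1268 + 2*d²)
(-11242*74 + 668)/(-3873011) - 1195887/w(975) = (-11242*74 + 668)/(-3873011) - 1195887/(1268 + 2*975²) = (-1022*814 + 668)*(-1/3873011) - 1195887/(1268 + 2*950625) = (-831908 + 668)*(-1/3873011) - 1195887/(1268 + 1901250) = -831240*(-1/3873011) - 1195887/1902518 = 831240/3873011 - 1195887*1/1902518 = 831240/3873011 - 1195887/1902518 = -3050234443437/7368473141698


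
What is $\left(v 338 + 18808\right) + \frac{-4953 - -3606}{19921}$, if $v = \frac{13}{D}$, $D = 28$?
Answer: $\frac{5289185931}{278894} \approx 18965.0$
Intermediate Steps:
$v = \frac{13}{28} \approx 0.46429$
$\left(v 338 + 18808\right) + \frac{-4953 - -3606}{19921} = \left(\frac{13}{28} \cdot 338 + 18808\right) + \frac{-4953 - -3606}{19921} = \left(\frac{2197}{14} + 18808\right) + \left(-4953 + 3606\right) \frac{1}{19921} = \frac{265509}{14} - \frac{1347}{19921} = \frac{5289185931}{278894}$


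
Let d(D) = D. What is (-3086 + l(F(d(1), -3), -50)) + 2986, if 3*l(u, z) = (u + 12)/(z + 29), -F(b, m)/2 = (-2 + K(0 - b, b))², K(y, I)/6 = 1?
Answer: -6280/63 ≈ -99.682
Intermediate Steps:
K(y, I) = 6 (K(y, I) = 6*1 = 6)
F(b, m) = -32 (F(b, m) = -2*(-2 + 6)² = -2*4² = -2*16 = -32)
l(u, z) = (12 + u)/(3*(29 + z)) (l(u, z) = ((u + 12)/(z + 29))/3 = ((12 + u)/(29 + z))/3 = (12 + u)/(3*(29 + z)))
(-3086 + l(F(d(1), -3), -50)) + 2986 = (-3086 + (12 - 32)/(3*(29 - 50))) + 2986 = (-3086 + (⅓)*(-20)/(-21)) + 2986 = (-3086 + (⅓)*(-1/21)*(-20)) + 2986 = (-3086 + 20/63) + 2986 = -194398/63 + 2986 = -6280/63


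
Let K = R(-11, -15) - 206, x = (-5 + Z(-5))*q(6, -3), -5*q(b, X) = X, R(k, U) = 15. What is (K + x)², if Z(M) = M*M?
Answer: 32041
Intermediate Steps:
q(b, X) = -X/5
Z(M) = M²
x = 12 (x = (-5 + (-5)²)*(-⅕*(-3)) = (-5 + 25)*(⅗) = 20*(⅗) = 12)
K = -191 (K = 15 - 206 = -191)
(K + x)² = (-191 + 12)² = (-179)² = 32041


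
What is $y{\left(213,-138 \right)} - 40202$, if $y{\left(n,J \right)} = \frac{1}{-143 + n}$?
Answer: $- \frac{2814139}{70} \approx -40202.0$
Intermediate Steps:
$y{\left(213,-138 \right)} - 40202 = \frac{1}{-143 + 213} - 40202 = \frac{1}{70} - 40202 = - \frac{2814139}{70}$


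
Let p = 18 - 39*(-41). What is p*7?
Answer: 11319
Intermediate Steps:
p = 1617 (p = 18 + 1599 = 1617)
p*7 = 1617*7 = 11319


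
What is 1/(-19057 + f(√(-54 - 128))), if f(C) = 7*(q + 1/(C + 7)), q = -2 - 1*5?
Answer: (-√182 + 7*I)/(-133735*I + 19106*√182) ≈ -5.234e-5 + 1.1199e-9*I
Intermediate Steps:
q = -7 (q = -2 - 5 = -7)
f(C) = -49 + 7/(7 + C) (f(C) = 7*(-7 + 1/(C + 7)) = 7*(-7 + 1/(7 + C)) = -49 + 7/(7 + C))
1/(-19057 + f(√(-54 - 128))) = 1/(-19057 + 7*(-48 - 7*√(-54 - 128))/(7 + √(-54 - 128))) = 1/(-19057 + 7*(-48 - 7*I*√182)/(7 + √(-182))) = 1/(-19057 + 7*(-48 - 7*I*√182)/(7 + I*√182))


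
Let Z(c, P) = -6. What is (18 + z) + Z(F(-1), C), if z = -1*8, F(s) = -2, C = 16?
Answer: 4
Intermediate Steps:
z = -8
(18 + z) + Z(F(-1), C) = (18 - 8) - 6 = 10 - 6 = 4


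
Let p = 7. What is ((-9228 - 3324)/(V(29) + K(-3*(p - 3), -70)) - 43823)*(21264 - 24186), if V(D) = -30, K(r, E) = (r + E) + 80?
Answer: 253809303/2 ≈ 1.2690e+8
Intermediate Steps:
K(r, E) = 80 + E + r (K(r, E) = (E + r) + 80 = 80 + E + r)
((-9228 - 3324)/(V(29) + K(-3*(p - 3), -70)) - 43823)*(21264 - 24186) = ((-9228 - 3324)/(-30 + (80 - 70 - 3*(7 - 3))) - 43823)*(21264 - 24186) = (-12552/(-30 + (80 - 70 - 3*4)) - 43823)*(-2922) = (-12552/(-30 + (80 - 70 - 12)) - 43823)*(-2922) = (-12552/(-30 - 2) - 43823)*(-2922) = (-12552/(-32) - 43823)*(-2922) = (-12552*(-1/32) - 43823)*(-2922) = (1569/4 - 43823)*(-2922) = -173723/4*(-2922) = 253809303/2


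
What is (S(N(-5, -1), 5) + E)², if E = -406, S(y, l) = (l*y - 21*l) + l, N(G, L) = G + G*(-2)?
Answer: 231361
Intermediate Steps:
N(G, L) = -G (N(G, L) = G - 2*G = -G)
S(y, l) = -20*l + l*y (S(y, l) = (-21*l + l*y) + l = -20*l + l*y)
(S(N(-5, -1), 5) + E)² = (5*(-20 - 1*(-5)) - 406)² = (5*(-20 + 5) - 406)² = (5*(-15) - 406)² = (-75 - 406)² = (-481)² = 231361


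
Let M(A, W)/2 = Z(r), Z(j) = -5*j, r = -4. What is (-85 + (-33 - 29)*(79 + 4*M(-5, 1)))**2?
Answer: 222099409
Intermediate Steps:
M(A, W) = 40 (M(A, W) = 2*(-5*(-4)) = 2*20 = 40)
(-85 + (-33 - 29)*(79 + 4*M(-5, 1)))**2 = (-85 + (-33 - 29)*(79 + 4*40))**2 = (-85 - 62*(79 + 160))**2 = (-85 - 62*239)**2 = (-85 - 14818)**2 = (-14903)**2 = 222099409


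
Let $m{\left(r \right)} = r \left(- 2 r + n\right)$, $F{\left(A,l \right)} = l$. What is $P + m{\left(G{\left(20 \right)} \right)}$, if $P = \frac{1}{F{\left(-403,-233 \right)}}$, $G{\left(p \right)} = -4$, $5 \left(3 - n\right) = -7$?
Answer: $- \frac{57789}{1165} \approx -49.604$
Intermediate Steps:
$n = \frac{22}{5}$ ($n = 3 - - \frac{7}{5} = 3 + \frac{7}{5} = \frac{22}{5} \approx 4.4$)
$m{\left(r \right)} = r \left(\frac{22}{5} - 2 r\right)$ ($m{\left(r \right)} = r \left(- 2 r + \frac{22}{5}\right) = r \left(\frac{22}{5} - 2 r\right)$)
$P = - \frac{1}{233}$ ($P = \frac{1}{-233} = - \frac{1}{233} \approx -0.0042918$)
$P + m{\left(G{\left(20 \right)} \right)} = - \frac{1}{233} + \frac{2}{5} \left(-4\right) \left(11 - -20\right) = - \frac{1}{233} + \frac{2}{5} \left(-4\right) \left(11 + 20\right) = - \frac{1}{233} + \frac{2}{5} \left(-4\right) 31 = - \frac{1}{233} - \frac{248}{5} = - \frac{57789}{1165}$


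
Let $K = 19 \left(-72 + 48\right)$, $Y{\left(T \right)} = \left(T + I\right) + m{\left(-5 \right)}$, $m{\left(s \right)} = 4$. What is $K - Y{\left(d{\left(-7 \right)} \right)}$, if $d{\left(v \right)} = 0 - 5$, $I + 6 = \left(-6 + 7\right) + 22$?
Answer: $-472$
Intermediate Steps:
$I = 17$ ($I = -6 + \left(\left(-6 + 7\right) + 22\right) = -6 + \left(1 + 22\right) = -6 + 23 = 17$)
$d{\left(v \right)} = -5$ ($d{\left(v \right)} = 0 - 5 = -5$)
$Y{\left(T \right)} = 21 + T$ ($Y{\left(T \right)} = \left(T + 17\right) + 4 = \left(17 + T\right) + 4 = 21 + T$)
$K = -456$ ($K = 19 \left(-24\right) = -456$)
$K - Y{\left(d{\left(-7 \right)} \right)} = -456 - \left(21 - 5\right) = -456 - 16 = -472$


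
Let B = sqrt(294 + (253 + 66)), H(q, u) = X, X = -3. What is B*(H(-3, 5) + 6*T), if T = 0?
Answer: -3*sqrt(613) ≈ -74.276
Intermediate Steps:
H(q, u) = -3
B = sqrt(613) (B = sqrt(294 + 319) = sqrt(613) ≈ 24.759)
B*(H(-3, 5) + 6*T) = sqrt(613)*(-3 + 6*0) = sqrt(613)*(-3 + 0) = sqrt(613)*(-3) = -3*sqrt(613)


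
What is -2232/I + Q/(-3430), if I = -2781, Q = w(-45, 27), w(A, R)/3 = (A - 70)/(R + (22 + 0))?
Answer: 8357593/10386726 ≈ 0.80464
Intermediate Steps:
w(A, R) = 3*(-70 + A)/(22 + R) (w(A, R) = 3*((A - 70)/(R + (22 + 0))) = 3*((-70 + A)/(R + 22)) = 3*((-70 + A)/(22 + R)) = 3*(-70 + A)/(22 + R))
Q = -345/49 (Q = 3*(-70 - 45)/(22 + 27) = 3*(-115)/49 = 3*(1/49)*(-115) = -345/49 ≈ -7.0408)
-2232/I + Q/(-3430) = -2232/(-2781) - 345/49/(-3430) = -2232*(-1/2781) - 345/49*(-1/3430) = 248/309 + 69/33614 = 8357593/10386726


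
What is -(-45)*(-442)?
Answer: -19890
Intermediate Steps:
-(-45)*(-442) = -1*19890 = -19890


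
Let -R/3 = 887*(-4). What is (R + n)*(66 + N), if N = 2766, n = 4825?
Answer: 43808208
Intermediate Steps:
R = 10644 (R = -2661*(-4) = -3*(-3548) = 10644)
(R + n)*(66 + N) = (10644 + 4825)*(66 + 2766) = 15469*2832 = 43808208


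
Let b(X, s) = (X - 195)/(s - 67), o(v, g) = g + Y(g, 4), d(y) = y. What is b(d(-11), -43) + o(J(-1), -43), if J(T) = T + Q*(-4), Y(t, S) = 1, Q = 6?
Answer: -2207/55 ≈ -40.127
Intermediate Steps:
J(T) = -24 + T (J(T) = T + 6*(-4) = T - 24 = -24 + T)
o(v, g) = 1 + g (o(v, g) = g + 1 = 1 + g)
b(X, s) = (-195 + X)/(-67 + s)
b(d(-11), -43) + o(J(-1), -43) = (-195 - 11)/(-67 - 43) + (1 - 43) = -206/(-110) - 42 = -1/110*(-206) - 42 = 103/55 - 42 = -2207/55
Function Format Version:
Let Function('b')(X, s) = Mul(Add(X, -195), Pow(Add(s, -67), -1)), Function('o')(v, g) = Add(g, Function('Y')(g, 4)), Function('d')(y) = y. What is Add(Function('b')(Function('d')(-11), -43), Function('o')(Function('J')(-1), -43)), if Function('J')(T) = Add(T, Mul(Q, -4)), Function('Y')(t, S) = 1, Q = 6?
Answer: Rational(-2207, 55) ≈ -40.127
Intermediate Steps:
Function('J')(T) = Add(-24, T) (Function('J')(T) = Add(T, Mul(6, -4)) = Add(T, -24) = Add(-24, T))
Function('o')(v, g) = Add(1, g) (Function('o')(v, g) = Add(g, 1) = Add(1, g))
Function('b')(X, s) = Mul(Pow(Add(-67, s), -1), Add(-195, X)) (Function('b')(X, s) = Mul(Add(-195, X), Pow(Add(-67, s), -1)) = Mul(Pow(Add(-67, s), -1), Add(-195, X)))
Add(Function('b')(Function('d')(-11), -43), Function('o')(Function('J')(-1), -43)) = Add(Mul(Pow(Add(-67, -43), -1), Add(-195, -11)), Add(1, -43)) = Add(Mul(Pow(-110, -1), -206), -42) = Add(Mul(Rational(-1, 110), -206), -42) = Add(Rational(103, 55), -42) = Rational(-2207, 55)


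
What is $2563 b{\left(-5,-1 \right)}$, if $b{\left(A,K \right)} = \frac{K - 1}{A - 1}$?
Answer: $\frac{2563}{3} \approx 854.33$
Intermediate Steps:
$b{\left(A,K \right)} = \frac{-1 + K}{-1 + A}$
$2563 b{\left(-5,-1 \right)} = 2563 \frac{-1 - 1}{-1 - 5} = 2563 \frac{1}{-6} \left(-2\right) = 2563 \left(\left(- \frac{1}{6}\right) \left(-2\right)\right) = 2563 \cdot \frac{1}{3} = \frac{2563}{3}$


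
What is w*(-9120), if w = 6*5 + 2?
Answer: -291840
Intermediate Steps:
w = 32 (w = 30 + 2 = 32)
w*(-9120) = 32*(-9120) = -291840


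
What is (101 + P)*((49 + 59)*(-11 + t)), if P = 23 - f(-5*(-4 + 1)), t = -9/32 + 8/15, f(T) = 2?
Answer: -2832291/20 ≈ -1.4161e+5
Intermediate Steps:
t = 121/480 (t = -9*1/32 + 8*(1/15) = -9/32 + 8/15 = 121/480 ≈ 0.25208)
P = 21 (P = 23 - 1*2 = 23 - 2 = 21)
(101 + P)*((49 + 59)*(-11 + t)) = (101 + 21)*((49 + 59)*(-11 + 121/480)) = 122*(108*(-5159/480)) = 122*(-46431/40) = -2832291/20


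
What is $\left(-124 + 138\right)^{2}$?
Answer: $196$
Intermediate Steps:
$\left(-124 + 138\right)^{2} = 14^{2} = 196$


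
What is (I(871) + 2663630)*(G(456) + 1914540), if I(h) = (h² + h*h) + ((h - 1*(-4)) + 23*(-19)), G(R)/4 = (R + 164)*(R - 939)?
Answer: 2996773545000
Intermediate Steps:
G(R) = 4*(-939 + R)*(164 + R) (G(R) = 4*((R + 164)*(R - 939)) = 4*((164 + R)*(-939 + R)) = 4*((-939 + R)*(164 + R)) = 4*(-939 + R)*(164 + R))
I(h) = -433 + h + 2*h² (I(h) = (h² + h²) + ((h + 4) - 437) = 2*h² + ((4 + h) - 437) = 2*h² + (-433 + h) = -433 + h + 2*h²)
(I(871) + 2663630)*(G(456) + 1914540) = ((-433 + 871 + 2*871²) + 2663630)*((-615984 - 3100*456 + 4*456²) + 1914540) = ((-433 + 871 + 2*758641) + 2663630)*((-615984 - 1413600 + 4*207936) + 1914540) = ((-433 + 871 + 1517282) + 2663630)*((-615984 - 1413600 + 831744) + 1914540) = (1517720 + 2663630)*(-1197840 + 1914540) = 4181350*716700 = 2996773545000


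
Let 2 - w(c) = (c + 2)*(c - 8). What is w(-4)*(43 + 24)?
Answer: -1474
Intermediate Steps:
w(c) = 2 - (-8 + c)*(2 + c) (w(c) = 2 - (c + 2)*(c - 8) = 2 - (2 + c)*(-8 + c) = 2 - (-8 + c)*(2 + c))
w(-4)*(43 + 24) = (18 - 1*(-4)² + 6*(-4))*(43 + 24) = (18 - 1*16 - 24)*67 = (18 - 16 - 24)*67 = -22*67 = -1474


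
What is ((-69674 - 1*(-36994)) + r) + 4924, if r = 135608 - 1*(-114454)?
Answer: 222306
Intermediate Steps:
r = 250062 (r = 135608 + 114454 = 250062)
((-69674 - 1*(-36994)) + r) + 4924 = ((-69674 - 1*(-36994)) + 250062) + 4924 = ((-69674 + 36994) + 250062) + 4924 = (-32680 + 250062) + 4924 = 217382 + 4924 = 222306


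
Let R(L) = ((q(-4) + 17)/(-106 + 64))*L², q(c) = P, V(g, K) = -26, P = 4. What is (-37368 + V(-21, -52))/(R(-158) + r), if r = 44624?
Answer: -18697/16071 ≈ -1.1634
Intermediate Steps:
q(c) = 4
R(L) = -L²/2 (R(L) = ((4 + 17)/(-106 + 64))*L² = (21/(-42))*L² = (21*(-1/42))*L² = -L²/2)
(-37368 + V(-21, -52))/(R(-158) + r) = (-37368 - 26)/(-½*(-158)² + 44624) = -37394/(-½*24964 + 44624) = -37394/(-12482 + 44624) = -37394/32142 = -37394*1/32142 = -18697/16071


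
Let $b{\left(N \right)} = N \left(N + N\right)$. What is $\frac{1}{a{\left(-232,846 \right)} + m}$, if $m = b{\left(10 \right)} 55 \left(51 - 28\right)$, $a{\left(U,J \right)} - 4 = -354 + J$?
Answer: $\frac{1}{253496} \approx 3.9448 \cdot 10^{-6}$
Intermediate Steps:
$a{\left(U,J \right)} = -350 + J$ ($a{\left(U,J \right)} = 4 + \left(-354 + J\right) = -350 + J$)
$b{\left(N \right)} = 2 N^{2}$ ($b{\left(N \right)} = N 2 N = 2 N^{2}$)
$m = 253000$ ($m = 2 \cdot 10^{2} \cdot 55 \left(51 - 28\right) = 2 \cdot 100 \cdot 55 \cdot 23 = 200 \cdot 55 \cdot 23 = 11000 \cdot 23 = 253000$)
$\frac{1}{a{\left(-232,846 \right)} + m} = \frac{1}{\left(-350 + 846\right) + 253000} = \frac{1}{496 + 253000} = \frac{1}{253496}$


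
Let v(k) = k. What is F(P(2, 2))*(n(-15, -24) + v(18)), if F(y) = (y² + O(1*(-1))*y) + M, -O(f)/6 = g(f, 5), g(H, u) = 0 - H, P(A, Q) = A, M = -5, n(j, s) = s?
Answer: 78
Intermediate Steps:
g(H, u) = -H
O(f) = 6*f (O(f) = -(-6)*f = 6*f)
F(y) = -5 + y² - 6*y (F(y) = (y² + (6*(1*(-1)))*y) - 5 = (y² + (6*(-1))*y) - 5 = (y² - 6*y) - 5 = -5 + y² - 6*y)
F(P(2, 2))*(n(-15, -24) + v(18)) = (-5 + 2² - 6*2)*(-24 + 18) = (-5 + 4 - 12)*(-6) = -13*(-6) = 78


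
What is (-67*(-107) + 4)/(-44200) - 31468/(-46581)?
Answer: 1056760087/2058880200 ≈ 0.51327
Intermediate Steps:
(-67*(-107) + 4)/(-44200) - 31468/(-46581) = (7169 + 4)*(-1/44200) - 31468*(-1/46581) = 7173*(-1/44200) + 31468/46581 = -7173/44200 + 31468/46581 = 1056760087/2058880200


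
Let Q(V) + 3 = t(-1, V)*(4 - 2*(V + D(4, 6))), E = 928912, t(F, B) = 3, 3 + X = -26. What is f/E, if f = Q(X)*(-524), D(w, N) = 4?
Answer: -20829/232228 ≈ -0.089692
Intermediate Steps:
X = -29 (X = -3 - 26 = -29)
Q(V) = -15 - 6*V (Q(V) = -3 + 3*(4 - 2*(V + 4)) = -3 + 3*(4 - 2*(4 + V)) = -3 + 3*(4 + (-8 - 2*V)) = -3 + 3*(-4 - 2*V) = -3 + (-12 - 6*V) = -15 - 6*V)
f = -83316 (f = (-15 - 6*(-29))*(-524) = (-15 + 174)*(-524) = 159*(-524) = -83316)
f/E = -83316/928912 = -83316*1/928912 = -20829/232228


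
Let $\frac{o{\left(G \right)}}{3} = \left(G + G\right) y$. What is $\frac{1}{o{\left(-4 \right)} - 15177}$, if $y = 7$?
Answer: $- \frac{1}{15345} \approx -6.5168 \cdot 10^{-5}$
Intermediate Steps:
$o{\left(G \right)} = 42 G$ ($o{\left(G \right)} = 3 \left(G + G\right) 7 = 3 \cdot 2 G 7 = 3 \cdot 14 G = 42 G$)
$\frac{1}{o{\left(-4 \right)} - 15177} = \frac{1}{42 \left(-4\right) - 15177} = \frac{1}{-168 - 15177} = \frac{1}{-15345} = - \frac{1}{15345}$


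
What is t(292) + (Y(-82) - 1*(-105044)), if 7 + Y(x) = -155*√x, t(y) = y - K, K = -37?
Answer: 105366 - 155*I*√82 ≈ 1.0537e+5 - 1403.6*I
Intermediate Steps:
t(y) = 37 + y (t(y) = y - 1*(-37) = y + 37 = 37 + y)
Y(x) = -7 - 155*√x
t(292) + (Y(-82) - 1*(-105044)) = (37 + 292) + ((-7 - 155*I*√82) - 1*(-105044)) = 329 + ((-7 - 155*I*√82) + 105044) = 329 + (105037 - 155*I*√82) = 105366 - 155*I*√82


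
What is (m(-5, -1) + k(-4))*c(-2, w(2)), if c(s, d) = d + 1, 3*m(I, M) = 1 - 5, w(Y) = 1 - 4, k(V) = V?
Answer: 32/3 ≈ 10.667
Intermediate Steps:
w(Y) = -3
m(I, M) = -4/3 (m(I, M) = (1 - 5)/3 = (1/3)*(-4) = -4/3)
c(s, d) = 1 + d
(m(-5, -1) + k(-4))*c(-2, w(2)) = (-4/3 - 4)*(1 - 3) = -16/3*(-2) = 32/3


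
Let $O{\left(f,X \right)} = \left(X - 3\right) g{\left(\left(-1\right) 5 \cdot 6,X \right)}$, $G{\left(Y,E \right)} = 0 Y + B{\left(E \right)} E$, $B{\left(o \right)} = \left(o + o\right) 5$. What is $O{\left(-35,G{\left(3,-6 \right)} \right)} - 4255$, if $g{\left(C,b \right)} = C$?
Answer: $-14965$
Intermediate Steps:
$B{\left(o \right)} = 10 o$ ($B{\left(o \right)} = 2 o 5 = 10 o$)
$G{\left(Y,E \right)} = 10 E^{2}$ ($G{\left(Y,E \right)} = 0 Y + 10 E E = 0 + 10 E^{2} = 10 E^{2}$)
$O{\left(f,X \right)} = 90 - 30 X$ ($O{\left(f,X \right)} = \left(X - 3\right) \left(-1\right) 5 \cdot 6 = \left(X - 3\right) \left(\left(-5\right) 6\right) = \left(-3 + X\right) \left(-30\right) = 90 - 30 X$)
$O{\left(-35,G{\left(3,-6 \right)} \right)} - 4255 = \left(90 - 30 \cdot 10 \left(-6\right)^{2}\right) - 4255 = \left(90 - 30 \cdot 10 \cdot 36\right) - 4255 = \left(90 - 10800\right) - 4255 = -10710 - 4255 = -14965$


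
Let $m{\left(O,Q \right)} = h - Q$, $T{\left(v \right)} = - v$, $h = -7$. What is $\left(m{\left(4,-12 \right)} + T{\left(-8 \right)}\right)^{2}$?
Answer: $169$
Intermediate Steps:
$m{\left(O,Q \right)} = -7 - Q$
$\left(m{\left(4,-12 \right)} + T{\left(-8 \right)}\right)^{2} = \left(\left(-7 - -12\right) - -8\right)^{2} = \left(\left(-7 + 12\right) + 8\right)^{2} = \left(5 + 8\right)^{2} = 13^{2} = 169$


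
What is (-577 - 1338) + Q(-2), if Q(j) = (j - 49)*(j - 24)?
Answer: -589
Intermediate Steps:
Q(j) = (-49 + j)*(-24 + j)
(-577 - 1338) + Q(-2) = (-577 - 1338) + (1176 + (-2)² - 73*(-2)) = -1915 + (1176 + 4 + 146) = -1915 + 1326 = -589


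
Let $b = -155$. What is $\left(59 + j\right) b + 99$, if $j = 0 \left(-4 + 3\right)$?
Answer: $-9046$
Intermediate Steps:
$j = 0$ ($j = 0 \left(-1\right) = 0$)
$\left(59 + j\right) b + 99 = \left(59 + 0\right) \left(-155\right) + 99 = 59 \left(-155\right) + 99 = -9145 + 99 = -9046$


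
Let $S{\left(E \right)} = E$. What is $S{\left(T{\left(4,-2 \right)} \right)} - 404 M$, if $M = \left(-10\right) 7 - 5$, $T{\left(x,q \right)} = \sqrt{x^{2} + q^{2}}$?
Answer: $30300 + 2 \sqrt{5} \approx 30304.0$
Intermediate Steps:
$T{\left(x,q \right)} = \sqrt{q^{2} + x^{2}}$
$M = -75$ ($M = -70 - 5 = -75$)
$S{\left(T{\left(4,-2 \right)} \right)} - 404 M = \sqrt{\left(-2\right)^{2} + 4^{2}} - -30300 = \sqrt{4 + 16} + 30300 = \sqrt{20} + 30300 = 2 \sqrt{5} + 30300 = 30300 + 2 \sqrt{5}$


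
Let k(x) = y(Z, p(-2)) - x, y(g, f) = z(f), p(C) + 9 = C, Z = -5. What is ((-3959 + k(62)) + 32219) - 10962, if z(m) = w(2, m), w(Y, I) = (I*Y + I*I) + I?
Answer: 17324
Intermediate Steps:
w(Y, I) = I + I² + I*Y (w(Y, I) = (I*Y + I²) + I = (I² + I*Y) + I = I + I² + I*Y)
p(C) = -9 + C
z(m) = m*(3 + m) (z(m) = m*(1 + m + 2) = m*(3 + m))
y(g, f) = f*(3 + f)
k(x) = 88 - x (k(x) = (-9 - 2)*(3 + (-9 - 2)) - x = -11*(3 - 11) - x = -11*(-8) - x = 88 - x)
((-3959 + k(62)) + 32219) - 10962 = ((-3959 + (88 - 1*62)) + 32219) - 10962 = ((-3959 + (88 - 62)) + 32219) - 10962 = ((-3959 + 26) + 32219) - 10962 = (-3933 + 32219) - 10962 = 28286 - 10962 = 17324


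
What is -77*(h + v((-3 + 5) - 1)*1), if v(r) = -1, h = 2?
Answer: -77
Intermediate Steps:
-77*(h + v((-3 + 5) - 1)*1) = -77*(2 - 1*1) = -77*(2 - 1) = -77*1 = -77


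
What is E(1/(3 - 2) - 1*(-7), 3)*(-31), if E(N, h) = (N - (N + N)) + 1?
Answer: 217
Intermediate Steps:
E(N, h) = 1 - N (E(N, h) = (N - 2*N) + 1 = -N + 1 = 1 - N)
E(1/(3 - 2) - 1*(-7), 3)*(-31) = (1 - (1/(3 - 2) - 1*(-7)))*(-31) = (1 - (1/1 + 7))*(-31) = (1 - (1 + 7))*(-31) = (1 - 1*8)*(-31) = (1 - 8)*(-31) = -7*(-31) = 217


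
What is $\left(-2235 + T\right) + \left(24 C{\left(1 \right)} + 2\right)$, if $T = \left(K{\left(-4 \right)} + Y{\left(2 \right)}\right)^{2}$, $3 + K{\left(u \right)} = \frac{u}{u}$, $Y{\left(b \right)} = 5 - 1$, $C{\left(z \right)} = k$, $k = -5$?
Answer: $-2349$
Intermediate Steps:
$C{\left(z \right)} = -5$
$Y{\left(b \right)} = 4$
$K{\left(u \right)} = -2$ ($K{\left(u \right)} = -3 + \frac{u}{u} = -3 + 1 = -2$)
$T = 4$ ($T = \left(-2 + 4\right)^{2} = 2^{2} = 4$)
$\left(-2235 + T\right) + \left(24 C{\left(1 \right)} + 2\right) = \left(-2235 + 4\right) + \left(24 \left(-5\right) + 2\right) = -2231 + \left(-120 + 2\right) = -2231 - 118 = -2349$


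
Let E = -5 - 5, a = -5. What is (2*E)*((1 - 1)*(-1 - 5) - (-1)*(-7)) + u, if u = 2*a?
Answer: 130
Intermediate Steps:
u = -10 (u = 2*(-5) = -10)
E = -10
(2*E)*((1 - 1)*(-1 - 5) - (-1)*(-7)) + u = (2*(-10))*((1 - 1)*(-1 - 5) - (-1)*(-7)) - 10 = -20*(0*(-6) - 1*7) - 10 = -20*(0 - 7) - 10 = -20*(-7) - 10 = 140 - 10 = 130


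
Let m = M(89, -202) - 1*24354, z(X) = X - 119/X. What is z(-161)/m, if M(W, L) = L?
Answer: 1843/282394 ≈ 0.0065263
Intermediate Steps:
m = -24556 (m = -202 - 1*24354 = -202 - 24354 = -24556)
z(-161)/m = (-161 - 119/(-161))/(-24556) = (-161 - 119*(-1/161))*(-1/24556) = (-161 + 17/23)*(-1/24556) = -3686/23*(-1/24556) = 1843/282394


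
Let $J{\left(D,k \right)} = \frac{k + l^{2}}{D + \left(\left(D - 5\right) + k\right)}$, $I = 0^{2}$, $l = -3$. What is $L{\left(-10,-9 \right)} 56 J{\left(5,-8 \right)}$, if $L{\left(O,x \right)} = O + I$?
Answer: $\frac{560}{3} \approx 186.67$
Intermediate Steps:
$I = 0$
$J{\left(D,k \right)} = \frac{9 + k}{-5 + k + 2 D}$ ($J{\left(D,k \right)} = \frac{k + \left(-3\right)^{2}}{D + \left(\left(D - 5\right) + k\right)} = \frac{k + 9}{D + \left(\left(-5 + D\right) + k\right)} = \frac{9 + k}{D + \left(-5 + D + k\right)} = \frac{9 + k}{-5 + k + 2 D}$)
$L{\left(O,x \right)} = O$ ($L{\left(O,x \right)} = O + 0 = O$)
$L{\left(-10,-9 \right)} 56 J{\left(5,-8 \right)} = \left(-10\right) 56 \frac{9 - 8}{-5 - 8 + 2 \cdot 5} = - 560 \frac{1}{-5 - 8 + 10} \cdot 1 = - 560 \frac{1}{-3} \cdot 1 = - 560 \left(\left(- \frac{1}{3}\right) 1\right) = \left(-560\right) \left(- \frac{1}{3}\right) = \frac{560}{3}$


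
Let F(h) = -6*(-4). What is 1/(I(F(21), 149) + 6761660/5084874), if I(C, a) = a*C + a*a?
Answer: 2542437/65539779379 ≈ 3.8792e-5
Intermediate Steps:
F(h) = 24
I(C, a) = a² + C*a (I(C, a) = C*a + a² = a² + C*a)
1/(I(F(21), 149) + 6761660/5084874) = 1/(149*(24 + 149) + 6761660/5084874) = 1/(149*173 + 6761660*(1/5084874)) = 1/(25777 + 3380830/2542437) = 1/(65539779379/2542437) = 2542437/65539779379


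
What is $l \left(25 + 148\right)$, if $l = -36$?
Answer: $-6228$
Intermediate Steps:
$l \left(25 + 148\right) = - 36 \left(25 + 148\right) = \left(-36\right) 173 = -6228$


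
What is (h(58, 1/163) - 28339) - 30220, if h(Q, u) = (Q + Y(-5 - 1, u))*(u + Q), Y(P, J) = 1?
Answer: -8987272/163 ≈ -55137.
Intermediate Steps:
h(Q, u) = (1 + Q)*(Q + u) (h(Q, u) = (Q + 1)*(u + Q) = (1 + Q)*(Q + u))
(h(58, 1/163) - 28339) - 30220 = ((58 + 1/163 + 58² + 58/163) - 28339) - 30220 = ((58 + 1/163 + 3364 + 58*(1/163)) - 28339) - 30220 = ((58 + 1/163 + 3364 + 58/163) - 28339) - 30220 = (557845/163 - 28339) - 30220 = -4061412/163 - 30220 = -8987272/163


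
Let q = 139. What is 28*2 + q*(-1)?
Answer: -83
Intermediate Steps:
28*2 + q*(-1) = 28*2 + 139*(-1) = 56 - 139 = -83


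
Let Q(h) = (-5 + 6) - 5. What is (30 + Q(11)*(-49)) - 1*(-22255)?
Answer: 22481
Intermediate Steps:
Q(h) = -4 (Q(h) = 1 - 5 = -4)
(30 + Q(11)*(-49)) - 1*(-22255) = (30 - 4*(-49)) - 1*(-22255) = (30 + 196) + 22255 = 226 + 22255 = 22481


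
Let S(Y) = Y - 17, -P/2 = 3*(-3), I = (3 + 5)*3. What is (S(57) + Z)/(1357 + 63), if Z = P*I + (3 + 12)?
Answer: 487/1420 ≈ 0.34296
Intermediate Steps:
I = 24 (I = 8*3 = 24)
P = 18 (P = -6*(-3) = -2*(-9) = 18)
S(Y) = -17 + Y
Z = 447 (Z = 18*24 + (3 + 12) = 432 + 15 = 447)
(S(57) + Z)/(1357 + 63) = ((-17 + 57) + 447)/(1357 + 63) = (40 + 447)/1420 = 487*(1/1420) = 487/1420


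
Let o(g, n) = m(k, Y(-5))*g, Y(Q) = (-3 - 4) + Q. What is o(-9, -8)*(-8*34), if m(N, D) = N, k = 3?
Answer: 7344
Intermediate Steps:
Y(Q) = -7 + Q
o(g, n) = 3*g
o(-9, -8)*(-8*34) = (3*(-9))*(-8*34) = -27*(-272) = 7344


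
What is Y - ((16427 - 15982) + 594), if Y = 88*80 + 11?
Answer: 6012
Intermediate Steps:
Y = 7051 (Y = 7040 + 11 = 7051)
Y - ((16427 - 15982) + 594) = 7051 - ((16427 - 15982) + 594) = 7051 - (445 + 594) = 7051 - 1*1039 = 7051 - 1039 = 6012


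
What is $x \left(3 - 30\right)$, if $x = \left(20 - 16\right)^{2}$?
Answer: $-432$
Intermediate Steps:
$x = 16$ ($x = 4^{2} = 16$)
$x \left(3 - 30\right) = 16 \left(3 - 30\right) = 16 \left(-27\right) = -432$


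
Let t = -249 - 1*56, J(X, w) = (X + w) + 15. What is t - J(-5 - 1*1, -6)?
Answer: -308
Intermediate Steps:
J(X, w) = 15 + X + w
t = -305 (t = -249 - 56 = -305)
t - J(-5 - 1*1, -6) = -305 - (15 + (-5 - 1*1) - 6) = -305 - (15 + (-5 - 1) - 6) = -305 - (15 - 6 - 6) = -305 - 1*3 = -305 - 3 = -308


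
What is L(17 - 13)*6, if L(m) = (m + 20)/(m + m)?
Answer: 18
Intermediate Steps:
L(m) = (20 + m)/(2*m) (L(m) = (20 + m)/((2*m)) = (20 + m)*(1/(2*m)) = (20 + m)/(2*m))
L(17 - 13)*6 = ((20 + (17 - 13))/(2*(17 - 13)))*6 = ((½)*(20 + 4)/4)*6 = ((½)*(¼)*24)*6 = 3*6 = 18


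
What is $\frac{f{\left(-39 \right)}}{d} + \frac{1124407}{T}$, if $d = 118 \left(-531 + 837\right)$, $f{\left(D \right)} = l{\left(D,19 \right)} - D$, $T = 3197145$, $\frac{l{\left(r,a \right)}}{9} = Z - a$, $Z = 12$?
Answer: $\frac{1125648791}{3206736435} \approx 0.35103$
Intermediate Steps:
$l{\left(r,a \right)} = 108 - 9 a$ ($l{\left(r,a \right)} = 9 \left(12 - a\right) = 108 - 9 a$)
$f{\left(D \right)} = -63 - D$ ($f{\left(D \right)} = \left(108 - 171\right) - D = -63 - D$)
$d = 36108$ ($d = 118 \cdot 306 = 36108$)
$\frac{f{\left(-39 \right)}}{d} + \frac{1124407}{T} = \frac{-63 - -39}{36108} + \frac{1124407}{3197145} = \left(-63 + 39\right) \frac{1}{36108} + 1124407 \cdot \frac{1}{3197145} = \left(-24\right) \frac{1}{36108} + \frac{1124407}{3197145} = - \frac{2}{3009} + \frac{1124407}{3197145} = \frac{1125648791}{3206736435}$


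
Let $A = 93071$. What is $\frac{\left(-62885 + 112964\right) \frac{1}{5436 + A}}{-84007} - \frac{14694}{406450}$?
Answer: $- \frac{5528058314298}{152885752717775} \approx -0.036158$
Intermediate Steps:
$\frac{\left(-62885 + 112964\right) \frac{1}{5436 + A}}{-84007} - \frac{14694}{406450} = \frac{\left(-62885 + 112964\right) \frac{1}{5436 + 93071}}{-84007} - \frac{14694}{406450} = \frac{50079}{98507} \left(- \frac{1}{84007}\right) - \frac{7347}{203225} = - \frac{50079}{8275277549} - \frac{7347}{203225} = - \frac{5528058314298}{152885752717775}$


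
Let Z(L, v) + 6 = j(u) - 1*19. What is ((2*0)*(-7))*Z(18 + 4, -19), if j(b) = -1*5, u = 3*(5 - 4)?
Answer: 0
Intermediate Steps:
u = 3 (u = 3*1 = 3)
j(b) = -5
Z(L, v) = -30 (Z(L, v) = -6 + (-5 - 1*19) = -6 + (-5 - 19) = -6 - 24 = -30)
((2*0)*(-7))*Z(18 + 4, -19) = ((2*0)*(-7))*(-30) = (0*(-7))*(-30) = 0*(-30) = 0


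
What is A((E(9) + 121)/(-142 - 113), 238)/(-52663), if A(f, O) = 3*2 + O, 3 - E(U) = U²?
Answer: -244/52663 ≈ -0.0046332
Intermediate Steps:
E(U) = 3 - U²
A(f, O) = 6 + O
A((E(9) + 121)/(-142 - 113), 238)/(-52663) = (6 + 238)/(-52663) = 244*(-1/52663) = -244/52663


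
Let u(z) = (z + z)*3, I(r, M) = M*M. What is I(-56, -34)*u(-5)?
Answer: -34680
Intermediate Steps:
I(r, M) = M²
u(z) = 6*z (u(z) = (2*z)*3 = 6*z)
I(-56, -34)*u(-5) = (-34)²*(6*(-5)) = 1156*(-30) = -34680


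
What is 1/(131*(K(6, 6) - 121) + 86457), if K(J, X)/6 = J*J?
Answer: 1/98902 ≈ 1.0111e-5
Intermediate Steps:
K(J, X) = 6*J² (K(J, X) = 6*(J*J) = 6*J²)
1/(131*(K(6, 6) - 121) + 86457) = 1/(131*(6*6² - 121) + 86457) = 1/(131*(6*36 - 121) + 86457) = 1/(131*(216 - 121) + 86457) = 1/(131*95 + 86457) = 1/(12445 + 86457) = 1/98902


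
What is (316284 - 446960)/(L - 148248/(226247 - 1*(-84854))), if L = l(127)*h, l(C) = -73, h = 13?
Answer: 40653434276/295383097 ≈ 137.63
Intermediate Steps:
L = -949 (L = -73*13 = -949)
(316284 - 446960)/(L - 148248/(226247 - 1*(-84854))) = (316284 - 446960)/(-949 - 148248/(226247 - 1*(-84854))) = -130676/(-949 - 148248/(226247 + 84854)) = -130676/(-949 - 148248/311101) = -130676/(-295383097/311101) = -130676*(-311101/295383097) = 40653434276/295383097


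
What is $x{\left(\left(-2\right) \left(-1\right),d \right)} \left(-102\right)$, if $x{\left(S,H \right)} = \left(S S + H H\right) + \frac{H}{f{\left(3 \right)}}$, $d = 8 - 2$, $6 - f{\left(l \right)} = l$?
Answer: $-4284$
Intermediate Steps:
$f{\left(l \right)} = 6 - l$
$d = 6$ ($d = 8 - 2 = 6$)
$x{\left(S,H \right)} = H^{2} + S^{2} + \frac{H}{3}$ ($x{\left(S,H \right)} = \left(S S + H H\right) + \frac{H}{6 - 3} = \left(S^{2} + H^{2}\right) + \frac{H}{6 - 3} = \left(H^{2} + S^{2}\right) + \frac{H}{3} = H^{2} + S^{2} + \frac{H}{3}$)
$x{\left(\left(-2\right) \left(-1\right),d \right)} \left(-102\right) = \left(6^{2} + \left(\left(-2\right) \left(-1\right)\right)^{2} + \frac{1}{3} \cdot 6\right) \left(-102\right) = \left(36 + 2^{2} + 2\right) \left(-102\right) = \left(36 + 4 + 2\right) \left(-102\right) = 42 \left(-102\right) = -4284$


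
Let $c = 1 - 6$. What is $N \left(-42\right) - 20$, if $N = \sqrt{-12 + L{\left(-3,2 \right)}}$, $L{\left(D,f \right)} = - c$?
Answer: $-20 - 42 i \sqrt{7} \approx -20.0 - 111.12 i$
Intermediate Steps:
$c = -5$ ($c = 1 - 6 = -5$)
$L{\left(D,f \right)} = 5$ ($L{\left(D,f \right)} = \left(-1\right) \left(-5\right) = 5$)
$N = i \sqrt{7}$ ($N = \sqrt{-12 + 5} = \sqrt{-7} = i \sqrt{7} \approx 2.6458 i$)
$N \left(-42\right) - 20 = i \sqrt{7} \left(-42\right) - 20 = - 42 i \sqrt{7} - 20 = -20 - 42 i \sqrt{7}$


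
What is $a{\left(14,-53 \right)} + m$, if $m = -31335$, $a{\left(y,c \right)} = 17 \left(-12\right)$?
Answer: $-31539$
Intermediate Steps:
$a{\left(y,c \right)} = -204$
$a{\left(14,-53 \right)} + m = -204 - 31335 = -31539$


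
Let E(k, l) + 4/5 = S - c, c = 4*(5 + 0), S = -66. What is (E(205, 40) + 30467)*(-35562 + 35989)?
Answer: 64861727/5 ≈ 1.2972e+7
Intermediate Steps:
c = 20 (c = 4*5 = 20)
E(k, l) = -434/5 (E(k, l) = -⅘ + (-66 - 1*20) = -⅘ + (-66 - 20) = -⅘ - 86 = -434/5)
(E(205, 40) + 30467)*(-35562 + 35989) = (-434/5 + 30467)*(-35562 + 35989) = (151901/5)*427 = 64861727/5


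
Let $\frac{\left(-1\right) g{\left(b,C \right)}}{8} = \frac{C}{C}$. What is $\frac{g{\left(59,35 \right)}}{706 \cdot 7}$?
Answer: $- \frac{4}{2471} \approx -0.0016188$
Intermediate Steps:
$g{\left(b,C \right)} = -8$ ($g{\left(b,C \right)} = - 8 \frac{C}{C} = \left(-8\right) 1 = -8$)
$\frac{g{\left(59,35 \right)}}{706 \cdot 7} = - \frac{8}{706 \cdot 7} = - \frac{8}{4942} = \left(-8\right) \frac{1}{4942} = - \frac{4}{2471}$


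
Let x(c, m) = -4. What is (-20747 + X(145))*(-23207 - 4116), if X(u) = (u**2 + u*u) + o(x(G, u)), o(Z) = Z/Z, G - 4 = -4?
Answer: -582089192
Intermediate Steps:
G = 0 (G = 4 - 4 = 0)
o(Z) = 1
X(u) = 1 + 2*u**2 (X(u) = (u**2 + u*u) + 1 = (u**2 + u**2) + 1 = 2*u**2 + 1 = 1 + 2*u**2)
(-20747 + X(145))*(-23207 - 4116) = (-20747 + (1 + 2*145**2))*(-23207 - 4116) = (-20747 + (1 + 2*21025))*(-27323) = (-20747 + (1 + 42050))*(-27323) = (-20747 + 42051)*(-27323) = 21304*(-27323) = -582089192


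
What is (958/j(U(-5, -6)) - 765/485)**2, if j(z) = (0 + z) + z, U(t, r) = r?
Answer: 2244959161/338724 ≈ 6627.7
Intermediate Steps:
j(z) = 2*z (j(z) = z + z = 2*z)
(958/j(U(-5, -6)) - 765/485)**2 = (958/((2*(-6))) - 765/485)**2 = (958/(-12) - 765*1/485)**2 = (958*(-1/12) - 153/97)**2 = (-479/6 - 153/97)**2 = (-47381/582)**2 = 2244959161/338724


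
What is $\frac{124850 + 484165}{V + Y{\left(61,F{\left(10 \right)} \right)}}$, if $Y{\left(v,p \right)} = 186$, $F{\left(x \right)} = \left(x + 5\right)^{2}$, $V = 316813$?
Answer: $\frac{609015}{316999} \approx 1.9212$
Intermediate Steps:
$F{\left(x \right)} = \left(5 + x\right)^{2}$
$\frac{124850 + 484165}{V + Y{\left(61,F{\left(10 \right)} \right)}} = \frac{124850 + 484165}{316813 + 186} = \frac{609015}{316999}$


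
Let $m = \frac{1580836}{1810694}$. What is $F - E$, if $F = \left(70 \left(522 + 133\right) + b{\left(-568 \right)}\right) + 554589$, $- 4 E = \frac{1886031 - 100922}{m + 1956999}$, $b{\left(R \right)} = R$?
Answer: $\frac{4251320899708017187}{7087055856284} \approx 5.9987 \cdot 10^{5}$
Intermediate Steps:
$m = \frac{790418}{905347}$ ($m = 1580836 \cdot \frac{1}{1810694} = \frac{790418}{905347} \approx 0.87306$)
$E = - \frac{1616143077823}{7087055856284}$ ($E = - \frac{\left(1886031 - 100922\right) \frac{1}{\frac{790418}{905347} + 1956999}}{4} = - \frac{1785109 \frac{1}{\frac{1771763964071}{905347}}}{4} = - \frac{1785109 \cdot \frac{905347}{1771763964071}}{4} = \left(- \frac{1}{4}\right) \frac{1616143077823}{1771763964071} = - \frac{1616143077823}{7087055856284} \approx -0.22804$)
$F = 599871$ ($F = \left(70 \left(522 + 133\right) - 568\right) + 554589 = \left(70 \cdot 655 - 568\right) + 554589 = \left(45850 - 568\right) + 554589 = 45282 + 554589 = 599871$)
$F - E = 599871 - - \frac{1616143077823}{7087055856284} = 599871 + \frac{1616143077823}{7087055856284} = \frac{4251320899708017187}{7087055856284}$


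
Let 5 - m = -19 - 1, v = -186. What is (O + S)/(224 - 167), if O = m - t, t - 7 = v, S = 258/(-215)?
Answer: 338/95 ≈ 3.5579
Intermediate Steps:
S = -6/5 (S = 258*(-1/215) = -6/5 ≈ -1.2000)
t = -179 (t = 7 - 186 = -179)
m = 25 (m = 5 - (-19 - 1) = 5 - 1*(-20) = 5 + 20 = 25)
O = 204 (O = 25 - 1*(-179) = 25 + 179 = 204)
(O + S)/(224 - 167) = (204 - 6/5)/(224 - 167) = (1014/5)/57 = (1014/5)*(1/57) = 338/95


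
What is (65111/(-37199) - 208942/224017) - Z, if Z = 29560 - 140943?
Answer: 928155390919344/8333208383 ≈ 1.1138e+5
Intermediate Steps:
Z = -111383
(65111/(-37199) - 208942/224017) - Z = (65111/(-37199) - 208942/224017) - 1*(-111383) = (65111*(-1/37199) - 208942*1/224017) + 111383 = (-65111/37199 - 208942/224017) + 111383 = -22358404345/8333208383 + 111383 = 928155390919344/8333208383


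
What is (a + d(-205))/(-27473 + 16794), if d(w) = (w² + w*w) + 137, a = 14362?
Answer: -98549/10679 ≈ -9.2283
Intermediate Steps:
d(w) = 137 + 2*w² (d(w) = (w² + w²) + 137 = 2*w² + 137 = 137 + 2*w²)
(a + d(-205))/(-27473 + 16794) = (14362 + (137 + 2*(-205)²))/(-27473 + 16794) = (14362 + (137 + 2*42025))/(-10679) = (14362 + (137 + 84050))*(-1/10679) = (14362 + 84187)*(-1/10679) = 98549*(-1/10679) = -98549/10679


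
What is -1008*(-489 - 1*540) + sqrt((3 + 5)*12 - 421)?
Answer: 1037232 + 5*I*sqrt(13) ≈ 1.0372e+6 + 18.028*I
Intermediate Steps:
-1008*(-489 - 1*540) + sqrt((3 + 5)*12 - 421) = -1008*(-489 - 540) + sqrt(8*12 - 421) = -1008*(-1029) + sqrt(96 - 421) = 1037232 + sqrt(-325) = 1037232 + 5*I*sqrt(13)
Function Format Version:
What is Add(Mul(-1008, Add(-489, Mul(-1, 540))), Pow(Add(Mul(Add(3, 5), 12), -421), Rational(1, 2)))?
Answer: Add(1037232, Mul(5, I, Pow(13, Rational(1, 2)))) ≈ Add(1.0372e+6, Mul(18.028, I))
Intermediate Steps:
Add(Mul(-1008, Add(-489, Mul(-1, 540))), Pow(Add(Mul(Add(3, 5), 12), -421), Rational(1, 2))) = Add(Mul(-1008, Add(-489, -540)), Pow(Add(Mul(8, 12), -421), Rational(1, 2))) = Add(Mul(-1008, -1029), Pow(Add(96, -421), Rational(1, 2))) = Add(1037232, Pow(-325, Rational(1, 2))) = Add(1037232, Mul(5, I, Pow(13, Rational(1, 2))))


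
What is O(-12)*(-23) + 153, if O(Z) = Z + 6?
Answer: 291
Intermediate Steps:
O(Z) = 6 + Z
O(-12)*(-23) + 153 = (6 - 12)*(-23) + 153 = -6*(-23) + 153 = 138 + 153 = 291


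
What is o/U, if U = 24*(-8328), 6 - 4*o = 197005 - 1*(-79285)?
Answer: 69071/199872 ≈ 0.34558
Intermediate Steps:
o = -69071 (o = 3/2 - (197005 - 1*(-79285))/4 = 3/2 - (197005 + 79285)/4 = 3/2 - 1/4*276290 = 3/2 - 138145/2 = -69071)
U = -199872
o/U = -69071/(-199872) = -69071*(-1/199872) = 69071/199872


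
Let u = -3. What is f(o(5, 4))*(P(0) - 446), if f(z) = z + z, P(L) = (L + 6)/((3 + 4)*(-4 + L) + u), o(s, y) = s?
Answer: -138320/31 ≈ -4461.9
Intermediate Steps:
P(L) = (6 + L)/(-31 + 7*L) (P(L) = (L + 6)/((3 + 4)*(-4 + L) - 3) = (6 + L)/(7*(-4 + L) - 3) = (6 + L)/((-28 + 7*L) - 3) = (6 + L)/(-31 + 7*L))
f(z) = 2*z
f(o(5, 4))*(P(0) - 446) = (2*5)*((6 + 0)/(-31 + 7*0) - 446) = 10*(6/(-31 + 0) - 446) = 10*(6/(-31) - 446) = 10*(-1/31*6 - 446) = 10*(-6/31 - 446) = 10*(-13832/31) = -138320/31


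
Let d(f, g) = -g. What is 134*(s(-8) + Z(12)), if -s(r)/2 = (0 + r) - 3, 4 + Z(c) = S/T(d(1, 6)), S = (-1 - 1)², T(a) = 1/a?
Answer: -804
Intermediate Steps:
S = 4 (S = (-2)² = 4)
Z(c) = -28 (Z(c) = -4 + 4/(1/(-1*6)) = -4 + 4/(1/(-6)) = -4 + 4/(-⅙) = -4 + 4*(-6) = -4 - 24 = -28)
s(r) = 6 - 2*r (s(r) = -2*((0 + r) - 3) = -2*(r - 3) = -2*(-3 + r) = 6 - 2*r)
134*(s(-8) + Z(12)) = 134*((6 - 2*(-8)) - 28) = 134*((6 + 16) - 28) = 134*(22 - 28) = 134*(-6) = -804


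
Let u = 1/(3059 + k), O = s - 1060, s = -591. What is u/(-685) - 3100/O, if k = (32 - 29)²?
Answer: 501145873/266900660 ≈ 1.8776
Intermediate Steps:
k = 9 (k = 3² = 9)
O = -1651 (O = -591 - 1060 = -1651)
u = 1/3068 (u = 1/(3059 + 9) = 1/3068 ≈ 0.00032595)
u/(-685) - 3100/O = (1/3068)/(-685) - 3100/(-1651) = (1/3068)*(-1/685) - 3100*(-1/1651) = -1/2101580 + 3100/1651 = 501145873/266900660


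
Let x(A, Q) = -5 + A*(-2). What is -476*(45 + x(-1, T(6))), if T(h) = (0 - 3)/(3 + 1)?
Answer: -19992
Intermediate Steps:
T(h) = -¾ (T(h) = -3/4 = -3*¼ = -¾)
x(A, Q) = -5 - 2*A
-476*(45 + x(-1, T(6))) = -476*(45 + (-5 - 2*(-1))) = -476*(45 + (-5 + 2)) = -476*(45 - 3) = -476*42 = -19992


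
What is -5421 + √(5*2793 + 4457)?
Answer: -5421 + √18422 ≈ -5285.3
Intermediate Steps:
-5421 + √(5*2793 + 4457) = -5421 + √(13965 + 4457) = -5421 + √18422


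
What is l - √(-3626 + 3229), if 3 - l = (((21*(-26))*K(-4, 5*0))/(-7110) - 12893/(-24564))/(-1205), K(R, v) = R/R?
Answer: 35081387543/11691849900 - I*√397 ≈ 3.0005 - 19.925*I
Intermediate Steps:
K(R, v) = 1
l = 35081387543/11691849900 (l = 3 - (((21*(-26))*1)/(-7110) - 12893/(-24564))/(-1205) = 3 - (-546*1*(-1/7110) - 12893*(-1/24564))*(-1)/1205 = 3 - (-546*(-1/7110) + 12893/24564)*(-1)/1205 = 3 - (91/1185 + 12893/24564)*(-1)/1205 = 3 - 5837843*(-1)/(9702780*1205) = 3 - 1*(-5837843/11691849900) = 3 + 5837843/11691849900 = 35081387543/11691849900 ≈ 3.0005)
l - √(-3626 + 3229) = 35081387543/11691849900 - √(-3626 + 3229) = 35081387543/11691849900 - √(-397) = 35081387543/11691849900 - I*√397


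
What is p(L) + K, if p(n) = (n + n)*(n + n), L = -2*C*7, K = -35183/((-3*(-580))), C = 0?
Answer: -35183/1740 ≈ -20.220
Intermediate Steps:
K = -35183/1740 ≈ -20.220
L = 0 (L = -2*0*7 = 0*7 = 0)
p(n) = 4*n**2 (p(n) = (2*n)*(2*n) = 4*n**2)
p(L) + K = 4*0**2 - 35183/1740 = 4*0 - 35183/1740 = 0 - 35183/1740 = -35183/1740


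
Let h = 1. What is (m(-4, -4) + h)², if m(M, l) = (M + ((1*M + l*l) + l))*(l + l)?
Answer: 961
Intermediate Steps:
m(M, l) = 2*l*(l + l² + 2*M) (m(M, l) = (M + ((M + l²) + l))*(2*l) = (M + (M + l + l²))*(2*l) = (l + l² + 2*M)*(2*l) = 2*l*(l + l² + 2*M))
(m(-4, -4) + h)² = (2*(-4)*(-4 + (-4)² + 2*(-4)) + 1)² = (2*(-4)*(-4 + 16 - 8) + 1)² = (2*(-4)*4 + 1)² = (-32 + 1)² = (-31)² = 961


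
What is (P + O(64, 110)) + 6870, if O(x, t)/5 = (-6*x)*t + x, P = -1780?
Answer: -205790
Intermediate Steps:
O(x, t) = 5*x - 30*t*x (O(x, t) = 5*((-6*x)*t + x) = 5*(-6*t*x + x) = 5*(x - 6*t*x) = 5*x - 30*t*x)
(P + O(64, 110)) + 6870 = (-1780 + 5*64*(1 - 6*110)) + 6870 = (-1780 + 5*64*(1 - 660)) + 6870 = (-1780 + 5*64*(-659)) + 6870 = (-1780 - 210880) + 6870 = -212660 + 6870 = -205790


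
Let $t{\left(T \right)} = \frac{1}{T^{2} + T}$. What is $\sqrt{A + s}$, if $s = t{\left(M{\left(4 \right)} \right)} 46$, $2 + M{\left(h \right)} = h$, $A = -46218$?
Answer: $\frac{i \sqrt{415893}}{3} \approx 214.97 i$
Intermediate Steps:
$M{\left(h \right)} = -2 + h$
$t{\left(T \right)} = \frac{1}{T + T^{2}}$
$s = \frac{23}{3}$ ($s = \frac{1}{\left(-2 + 4\right) \left(1 + \left(-2 + 4\right)\right)} 46 = \frac{1}{2 \left(1 + 2\right)} 46 = \frac{1}{2 \cdot 3} \cdot 46 = \frac{1}{2} \cdot \frac{1}{3} \cdot 46 = \frac{1}{6} \cdot 46 = \frac{23}{3} \approx 7.6667$)
$\sqrt{A + s} = \sqrt{-46218 + \frac{23}{3}} = \sqrt{- \frac{138631}{3}} = \frac{i \sqrt{415893}}{3}$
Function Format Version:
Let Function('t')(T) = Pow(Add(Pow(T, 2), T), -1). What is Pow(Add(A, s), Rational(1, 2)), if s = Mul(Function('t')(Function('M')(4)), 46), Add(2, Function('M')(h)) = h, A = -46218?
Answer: Mul(Rational(1, 3), I, Pow(415893, Rational(1, 2))) ≈ Mul(214.97, I)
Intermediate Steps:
Function('M')(h) = Add(-2, h)
Function('t')(T) = Pow(Add(T, Pow(T, 2)), -1)
s = Rational(23, 3) (s = Mul(Mul(Pow(Add(-2, 4), -1), Pow(Add(1, Add(-2, 4)), -1)), 46) = Mul(Mul(Pow(2, -1), Pow(Add(1, 2), -1)), 46) = Mul(Mul(Rational(1, 2), Pow(3, -1)), 46) = Mul(Mul(Rational(1, 2), Rational(1, 3)), 46) = Mul(Rational(1, 6), 46) = Rational(23, 3) ≈ 7.6667)
Pow(Add(A, s), Rational(1, 2)) = Pow(Add(-46218, Rational(23, 3)), Rational(1, 2)) = Pow(Rational(-138631, 3), Rational(1, 2)) = Mul(Rational(1, 3), I, Pow(415893, Rational(1, 2)))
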